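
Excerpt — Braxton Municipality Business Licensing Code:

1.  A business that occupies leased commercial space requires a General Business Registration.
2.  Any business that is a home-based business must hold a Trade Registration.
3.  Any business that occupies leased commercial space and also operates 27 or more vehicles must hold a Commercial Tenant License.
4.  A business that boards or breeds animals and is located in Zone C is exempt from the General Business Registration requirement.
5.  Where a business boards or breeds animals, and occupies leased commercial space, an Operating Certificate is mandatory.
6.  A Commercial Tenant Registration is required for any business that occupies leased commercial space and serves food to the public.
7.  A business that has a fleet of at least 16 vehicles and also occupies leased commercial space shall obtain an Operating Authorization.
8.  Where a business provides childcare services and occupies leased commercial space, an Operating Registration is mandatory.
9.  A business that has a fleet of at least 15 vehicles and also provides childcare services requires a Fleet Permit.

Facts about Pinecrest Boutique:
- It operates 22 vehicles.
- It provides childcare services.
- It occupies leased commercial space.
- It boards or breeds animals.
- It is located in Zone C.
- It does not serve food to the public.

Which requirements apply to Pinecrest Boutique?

Fleet Permit, Operating Authorization, Operating Certificate, Operating Registration

1. occupies leased commercial space → General Business Registration required.
2. occupies leased commercial space (not: is a home-based business) → Trade Registration not required.
3. occupies leased commercial space; vehicles 22 < 27 → Commercial Tenant License not required.
4. boards or breeds animals; is located in Zone C → exempt from General Business Registration.
5. boards or breeds animals; occupies leased commercial space → Operating Certificate required.
6. occupies leased commercial space; does not serve food to the public → Commercial Tenant Registration not required.
7. vehicles 22 ≥ 16; occupies leased commercial space → Operating Authorization required.
8. provides childcare services; occupies leased commercial space → Operating Registration required.
9. vehicles 22 ≥ 15; provides childcare services → Fleet Permit required.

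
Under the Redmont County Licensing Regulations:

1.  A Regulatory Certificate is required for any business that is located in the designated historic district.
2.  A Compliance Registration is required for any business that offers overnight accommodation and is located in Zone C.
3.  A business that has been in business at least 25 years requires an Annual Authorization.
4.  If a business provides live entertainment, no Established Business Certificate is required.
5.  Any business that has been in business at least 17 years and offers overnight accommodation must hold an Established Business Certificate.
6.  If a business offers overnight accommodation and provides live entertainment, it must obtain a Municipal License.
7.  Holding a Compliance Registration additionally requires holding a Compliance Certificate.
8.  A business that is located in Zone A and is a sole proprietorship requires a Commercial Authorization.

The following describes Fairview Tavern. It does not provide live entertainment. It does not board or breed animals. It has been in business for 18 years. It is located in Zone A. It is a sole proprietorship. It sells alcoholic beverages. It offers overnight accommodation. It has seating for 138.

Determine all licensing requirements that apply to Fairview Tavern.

1. is located in Zone A (not: is located in the designated historic district) → Regulatory Certificate not required.
2. offers overnight accommodation; is located in Zone A (not: is located in Zone C) → Compliance Registration not required.
3. years in business 18 < 25 → Annual Authorization not required.
4. does not provide live entertainment → Established Business Certificate exemption does not apply.
5. years in business 18 ≥ 17; offers overnight accommodation → Established Business Certificate required.
6. offers overnight accommodation; does not provide live entertainment → Municipal License not required.
7. Compliance Registration is not required → no effect.
8. is located in Zone A; is a sole proprietorship → Commercial Authorization required.

Commercial Authorization, Established Business Certificate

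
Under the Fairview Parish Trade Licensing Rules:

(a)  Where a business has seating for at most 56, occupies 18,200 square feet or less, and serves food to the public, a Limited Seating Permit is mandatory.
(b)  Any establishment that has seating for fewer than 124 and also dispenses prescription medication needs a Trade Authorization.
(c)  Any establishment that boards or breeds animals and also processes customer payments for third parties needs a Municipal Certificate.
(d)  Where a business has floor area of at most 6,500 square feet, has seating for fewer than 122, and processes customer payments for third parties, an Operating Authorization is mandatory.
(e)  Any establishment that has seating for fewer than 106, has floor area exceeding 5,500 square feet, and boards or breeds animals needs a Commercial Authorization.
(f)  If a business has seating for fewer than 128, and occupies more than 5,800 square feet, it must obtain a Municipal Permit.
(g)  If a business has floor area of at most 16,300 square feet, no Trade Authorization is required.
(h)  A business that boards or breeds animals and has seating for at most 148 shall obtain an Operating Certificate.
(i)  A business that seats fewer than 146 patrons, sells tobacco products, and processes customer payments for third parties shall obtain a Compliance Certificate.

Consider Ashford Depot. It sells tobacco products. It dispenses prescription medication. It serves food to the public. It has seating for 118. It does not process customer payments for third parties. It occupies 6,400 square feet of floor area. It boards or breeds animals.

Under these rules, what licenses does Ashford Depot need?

Municipal Permit, Operating Certificate

(a) seating 118 > 56; floor area 6,400 square feet ≤ 18,200 square feet; serves food to the public → Limited Seating Permit not required.
(b) seating 118 < 124; dispenses prescription medication → Trade Authorization required.
(c) boards or breeds animals; does not process customer payments for third parties → Municipal Certificate not required.
(d) floor area 6,400 square feet ≤ 6,500 square feet; seating 118 < 122; does not process customer payments for third parties → Operating Authorization not required.
(e) seating 118 ≥ 106; floor area 6,400 square feet > 5,500 square feet; boards or breeds animals → Commercial Authorization not required.
(f) seating 118 < 128; floor area 6,400 square feet > 5,800 square feet → Municipal Permit required.
(g) floor area 6,400 square feet ≤ 16,300 square feet → exempt from Trade Authorization.
(h) boards or breeds animals; seating 118 ≤ 148 → Operating Certificate required.
(i) seating 118 < 146; sells tobacco products; does not process customer payments for third parties → Compliance Certificate not required.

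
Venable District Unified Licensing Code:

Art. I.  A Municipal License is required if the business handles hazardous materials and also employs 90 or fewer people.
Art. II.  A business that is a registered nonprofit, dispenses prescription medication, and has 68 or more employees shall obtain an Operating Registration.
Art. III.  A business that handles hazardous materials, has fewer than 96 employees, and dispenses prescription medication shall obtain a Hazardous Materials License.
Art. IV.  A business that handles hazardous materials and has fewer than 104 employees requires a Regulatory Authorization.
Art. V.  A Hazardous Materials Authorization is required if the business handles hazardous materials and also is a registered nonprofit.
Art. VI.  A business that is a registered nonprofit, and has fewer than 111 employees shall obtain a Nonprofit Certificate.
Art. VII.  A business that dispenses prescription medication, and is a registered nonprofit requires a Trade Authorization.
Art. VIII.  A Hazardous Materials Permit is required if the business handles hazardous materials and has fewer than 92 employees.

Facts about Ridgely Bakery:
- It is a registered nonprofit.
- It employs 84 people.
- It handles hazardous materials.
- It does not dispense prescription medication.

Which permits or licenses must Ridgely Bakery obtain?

Hazardous Materials Authorization, Hazardous Materials Permit, Municipal License, Nonprofit Certificate, Regulatory Authorization

Art. I. handles hazardous materials; employees 84 ≤ 90 → Municipal License required.
Art. II. is a registered nonprofit; does not dispense prescription medication; employees 84 ≥ 68 → Operating Registration not required.
Art. III. handles hazardous materials; employees 84 < 96; does not dispense prescription medication → Hazardous Materials License not required.
Art. IV. handles hazardous materials; employees 84 < 104 → Regulatory Authorization required.
Art. V. handles hazardous materials; is a registered nonprofit → Hazardous Materials Authorization required.
Art. VI. is a registered nonprofit; employees 84 < 111 → Nonprofit Certificate required.
Art. VII. does not dispense prescription medication; is a registered nonprofit → Trade Authorization not required.
Art. VIII. handles hazardous materials; employees 84 < 92 → Hazardous Materials Permit required.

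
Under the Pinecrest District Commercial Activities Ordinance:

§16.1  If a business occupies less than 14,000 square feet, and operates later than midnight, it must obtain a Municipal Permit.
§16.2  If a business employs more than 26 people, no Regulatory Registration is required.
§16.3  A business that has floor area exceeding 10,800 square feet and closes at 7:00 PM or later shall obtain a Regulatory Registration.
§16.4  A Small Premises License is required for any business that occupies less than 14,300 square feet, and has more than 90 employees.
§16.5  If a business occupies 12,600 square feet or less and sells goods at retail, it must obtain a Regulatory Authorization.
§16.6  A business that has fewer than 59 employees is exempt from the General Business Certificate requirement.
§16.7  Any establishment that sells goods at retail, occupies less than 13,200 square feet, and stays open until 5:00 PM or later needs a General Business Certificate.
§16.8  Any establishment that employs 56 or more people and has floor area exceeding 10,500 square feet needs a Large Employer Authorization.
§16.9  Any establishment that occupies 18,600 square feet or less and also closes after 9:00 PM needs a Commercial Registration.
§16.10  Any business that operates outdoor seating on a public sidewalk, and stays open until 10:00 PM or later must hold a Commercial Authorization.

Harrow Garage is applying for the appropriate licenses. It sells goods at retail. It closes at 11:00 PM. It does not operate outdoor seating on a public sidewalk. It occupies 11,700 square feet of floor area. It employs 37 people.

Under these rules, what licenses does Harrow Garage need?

Commercial Registration, Regulatory Authorization

§16.1 floor area 11,700 square feet < 14,000 square feet; closes 11:00 PM, at/before midnight → Municipal Permit not required.
§16.2 employees 37 > 26 → exempt from Regulatory Registration.
§16.3 floor area 11,700 square feet > 10,800 square feet; closes 11:00 PM, after 7:00 PM → Regulatory Registration required.
§16.4 floor area 11,700 square feet < 14,300 square feet; employees 37 ≤ 90 → Small Premises License not required.
§16.5 floor area 11,700 square feet ≤ 12,600 square feet; sells goods at retail → Regulatory Authorization required.
§16.6 employees 37 < 59 → exempt from General Business Certificate.
§16.7 sells goods at retail; floor area 11,700 square feet < 13,200 square feet; closes 11:00 PM, after 5:00 PM → General Business Certificate required.
§16.8 employees 37 < 56; floor area 11,700 square feet > 10,500 square feet → Large Employer Authorization not required.
§16.9 floor area 11,700 square feet ≤ 18,600 square feet; closes 11:00 PM, after 9:00 PM → Commercial Registration required.
§16.10 does not operate outdoor seating on a public sidewalk; closes 11:00 PM, after 10:00 PM → Commercial Authorization not required.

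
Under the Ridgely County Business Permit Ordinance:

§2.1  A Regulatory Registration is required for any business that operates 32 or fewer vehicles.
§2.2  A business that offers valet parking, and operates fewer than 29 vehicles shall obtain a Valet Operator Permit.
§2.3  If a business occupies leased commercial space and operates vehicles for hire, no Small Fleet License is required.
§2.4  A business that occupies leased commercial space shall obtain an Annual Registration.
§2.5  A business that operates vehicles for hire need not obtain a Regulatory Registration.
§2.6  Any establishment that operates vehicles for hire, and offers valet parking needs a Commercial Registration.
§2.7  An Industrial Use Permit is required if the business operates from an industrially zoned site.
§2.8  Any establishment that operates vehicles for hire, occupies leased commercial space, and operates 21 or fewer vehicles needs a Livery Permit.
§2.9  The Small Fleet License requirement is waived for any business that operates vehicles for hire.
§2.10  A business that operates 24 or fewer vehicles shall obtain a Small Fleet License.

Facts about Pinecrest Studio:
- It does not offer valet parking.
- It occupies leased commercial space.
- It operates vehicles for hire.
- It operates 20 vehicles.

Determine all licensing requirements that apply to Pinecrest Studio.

Annual Registration, Livery Permit

§2.1 vehicles 20 ≤ 32 → Regulatory Registration required.
§2.2 does not offer valet parking; vehicles 20 < 29 → Valet Operator Permit not required.
§2.3 occupies leased commercial space; operates vehicles for hire → exempt from Small Fleet License.
§2.4 occupies leased commercial space → Annual Registration required.
§2.5 operates vehicles for hire → exempt from Regulatory Registration.
§2.6 operates vehicles for hire; does not offer valet parking → Commercial Registration not required.
§2.7 occupies leased commercial space (not: operates from an industrially zoned site) → Industrial Use Permit not required.
§2.8 operates vehicles for hire; occupies leased commercial space; vehicles 20 ≤ 21 → Livery Permit required.
§2.9 operates vehicles for hire → exempt from Small Fleet License.
§2.10 vehicles 20 ≤ 24 → Small Fleet License required.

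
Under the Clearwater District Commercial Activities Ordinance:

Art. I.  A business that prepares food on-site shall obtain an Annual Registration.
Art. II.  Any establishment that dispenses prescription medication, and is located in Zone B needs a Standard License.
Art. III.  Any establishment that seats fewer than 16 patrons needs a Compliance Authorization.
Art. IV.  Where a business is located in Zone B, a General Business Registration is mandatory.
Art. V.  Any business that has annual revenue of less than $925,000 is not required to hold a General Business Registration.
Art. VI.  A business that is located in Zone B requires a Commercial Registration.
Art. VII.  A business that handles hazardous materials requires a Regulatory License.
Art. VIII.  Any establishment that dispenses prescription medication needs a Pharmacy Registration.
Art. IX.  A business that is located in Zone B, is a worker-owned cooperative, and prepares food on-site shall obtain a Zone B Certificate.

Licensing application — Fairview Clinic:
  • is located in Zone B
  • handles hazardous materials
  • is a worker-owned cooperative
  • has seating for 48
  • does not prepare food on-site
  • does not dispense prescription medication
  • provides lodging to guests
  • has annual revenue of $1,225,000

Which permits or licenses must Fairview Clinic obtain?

Commercial Registration, General Business Registration, Regulatory License

Art. I. does not prepare food on-site → Annual Registration not required.
Art. II. does not dispense prescription medication; is located in Zone B → Standard License not required.
Art. III. seating 48 ≥ 16 → Compliance Authorization not required.
Art. IV. is located in Zone B → General Business Registration required.
Art. V. revenue $1,225,000 ≥ $925,000 → General Business Registration exemption does not apply.
Art. VI. is located in Zone B → Commercial Registration required.
Art. VII. handles hazardous materials → Regulatory License required.
Art. VIII. does not dispense prescription medication → Pharmacy Registration not required.
Art. IX. is located in Zone B; is a worker-owned cooperative; does not prepare food on-site → Zone B Certificate not required.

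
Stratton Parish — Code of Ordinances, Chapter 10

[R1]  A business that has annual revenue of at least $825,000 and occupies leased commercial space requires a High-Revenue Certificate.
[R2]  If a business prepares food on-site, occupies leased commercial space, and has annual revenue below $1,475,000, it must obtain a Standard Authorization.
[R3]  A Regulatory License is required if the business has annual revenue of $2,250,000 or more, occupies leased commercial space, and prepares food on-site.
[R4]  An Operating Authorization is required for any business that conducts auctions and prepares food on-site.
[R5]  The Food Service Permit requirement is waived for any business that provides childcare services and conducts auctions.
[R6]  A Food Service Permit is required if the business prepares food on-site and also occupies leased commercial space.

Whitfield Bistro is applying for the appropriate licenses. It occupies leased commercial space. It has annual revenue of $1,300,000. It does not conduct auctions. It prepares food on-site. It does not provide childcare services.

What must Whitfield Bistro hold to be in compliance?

[R1] revenue $1,300,000 ≥ $825,000; occupies leased commercial space → High-Revenue Certificate required.
[R2] prepares food on-site; occupies leased commercial space; revenue $1,300,000 < $1,475,000 → Standard Authorization required.
[R3] revenue $1,300,000 < $2,250,000; occupies leased commercial space; prepares food on-site → Regulatory License not required.
[R4] does not conduct auctions; prepares food on-site → Operating Authorization not required.
[R5] does not provide childcare services; does not conduct auctions → Food Service Permit exemption does not apply.
[R6] prepares food on-site; occupies leased commercial space → Food Service Permit required.

Food Service Permit, High-Revenue Certificate, Standard Authorization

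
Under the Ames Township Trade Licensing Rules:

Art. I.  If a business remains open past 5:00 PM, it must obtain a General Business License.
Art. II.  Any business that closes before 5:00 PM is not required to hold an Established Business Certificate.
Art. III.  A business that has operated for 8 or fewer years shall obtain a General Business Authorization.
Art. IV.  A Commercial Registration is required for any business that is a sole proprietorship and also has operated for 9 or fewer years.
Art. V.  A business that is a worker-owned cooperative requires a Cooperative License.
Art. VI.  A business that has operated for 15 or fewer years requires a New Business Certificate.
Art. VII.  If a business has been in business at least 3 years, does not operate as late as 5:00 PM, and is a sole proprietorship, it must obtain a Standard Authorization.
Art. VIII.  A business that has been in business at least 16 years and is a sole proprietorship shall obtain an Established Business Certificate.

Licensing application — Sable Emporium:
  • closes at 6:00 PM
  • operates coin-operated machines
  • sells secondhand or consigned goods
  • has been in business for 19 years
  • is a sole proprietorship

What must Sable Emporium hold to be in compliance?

Established Business Certificate, General Business License

Art. I. closes 6:00 PM, after 5:00 PM → General Business License required.
Art. II. closes 6:00 PM, after 5:00 PM → Established Business Certificate exemption does not apply.
Art. III. years in business 19 > 8 → General Business Authorization not required.
Art. IV. is a sole proprietorship; years in business 19 > 9 → Commercial Registration not required.
Art. V. is a sole proprietorship (not: is a worker-owned cooperative) → Cooperative License not required.
Art. VI. years in business 19 > 15 → New Business Certificate not required.
Art. VII. years in business 19 ≥ 3; closes 6:00 PM, after 5:00 PM; is a sole proprietorship → Standard Authorization not required.
Art. VIII. years in business 19 ≥ 16; is a sole proprietorship → Established Business Certificate required.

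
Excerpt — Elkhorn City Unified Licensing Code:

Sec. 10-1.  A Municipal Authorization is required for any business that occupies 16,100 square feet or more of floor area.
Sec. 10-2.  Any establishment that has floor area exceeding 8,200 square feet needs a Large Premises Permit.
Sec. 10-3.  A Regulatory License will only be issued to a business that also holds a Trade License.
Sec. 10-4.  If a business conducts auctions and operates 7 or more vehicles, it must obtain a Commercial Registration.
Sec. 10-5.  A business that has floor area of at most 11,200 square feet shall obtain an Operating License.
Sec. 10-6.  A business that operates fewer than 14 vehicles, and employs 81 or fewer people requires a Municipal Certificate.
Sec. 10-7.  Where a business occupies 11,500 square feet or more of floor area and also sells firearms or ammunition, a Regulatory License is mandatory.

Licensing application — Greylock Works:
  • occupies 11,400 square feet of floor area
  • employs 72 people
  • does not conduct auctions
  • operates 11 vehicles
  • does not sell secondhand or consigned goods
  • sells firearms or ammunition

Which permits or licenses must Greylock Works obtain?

Sec. 10-1. floor area 11,400 square feet < 16,100 square feet → Municipal Authorization not required.
Sec. 10-2. floor area 11,400 square feet > 8,200 square feet → Large Premises Permit required.
Sec. 10-3. Regulatory License is not required → no effect.
Sec. 10-4. does not conduct auctions; vehicles 11 ≥ 7 → Commercial Registration not required.
Sec. 10-5. floor area 11,400 square feet > 11,200 square feet → Operating License not required.
Sec. 10-6. vehicles 11 < 14; employees 72 ≤ 81 → Municipal Certificate required.
Sec. 10-7. floor area 11,400 square feet < 11,500 square feet; sells firearms or ammunition → Regulatory License not required.

Large Premises Permit, Municipal Certificate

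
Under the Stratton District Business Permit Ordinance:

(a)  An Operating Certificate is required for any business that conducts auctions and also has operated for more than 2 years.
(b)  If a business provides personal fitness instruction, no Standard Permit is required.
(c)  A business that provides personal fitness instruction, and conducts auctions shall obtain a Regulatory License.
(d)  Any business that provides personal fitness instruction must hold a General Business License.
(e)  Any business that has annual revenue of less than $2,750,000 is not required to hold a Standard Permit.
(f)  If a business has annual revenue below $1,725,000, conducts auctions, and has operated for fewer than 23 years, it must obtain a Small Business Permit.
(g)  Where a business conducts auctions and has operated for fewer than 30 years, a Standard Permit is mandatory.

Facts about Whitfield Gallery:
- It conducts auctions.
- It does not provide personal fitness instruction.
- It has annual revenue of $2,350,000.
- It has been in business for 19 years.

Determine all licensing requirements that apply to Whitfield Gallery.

(a) conducts auctions; years in business 19 > 2 → Operating Certificate required.
(b) does not provide personal fitness instruction → Standard Permit exemption does not apply.
(c) does not provide personal fitness instruction; conducts auctions → Regulatory License not required.
(d) does not provide personal fitness instruction → General Business License not required.
(e) revenue $2,350,000 < $2,750,000 → exempt from Standard Permit.
(f) revenue $2,350,000 ≥ $1,725,000; conducts auctions; years in business 19 < 23 → Small Business Permit not required.
(g) conducts auctions; years in business 19 < 30 → Standard Permit required.

Operating Certificate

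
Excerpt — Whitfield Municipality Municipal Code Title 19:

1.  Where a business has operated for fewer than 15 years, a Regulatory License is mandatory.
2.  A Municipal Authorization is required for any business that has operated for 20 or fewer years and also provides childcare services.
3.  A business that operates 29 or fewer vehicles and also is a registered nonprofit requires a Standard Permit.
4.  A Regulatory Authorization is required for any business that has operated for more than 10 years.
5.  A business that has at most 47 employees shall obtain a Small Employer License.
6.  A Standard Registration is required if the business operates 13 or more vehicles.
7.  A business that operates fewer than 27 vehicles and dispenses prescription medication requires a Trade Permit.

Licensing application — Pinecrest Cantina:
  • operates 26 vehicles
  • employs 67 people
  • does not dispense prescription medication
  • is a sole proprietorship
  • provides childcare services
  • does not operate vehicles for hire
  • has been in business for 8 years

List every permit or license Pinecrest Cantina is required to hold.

1. years in business 8 < 15 → Regulatory License required.
2. years in business 8 ≤ 20; provides childcare services → Municipal Authorization required.
3. vehicles 26 ≤ 29; is a sole proprietorship (not: is a registered nonprofit) → Standard Permit not required.
4. years in business 8 ≤ 10 → Regulatory Authorization not required.
5. employees 67 > 47 → Small Employer License not required.
6. vehicles 26 ≥ 13 → Standard Registration required.
7. vehicles 26 < 27; does not dispense prescription medication → Trade Permit not required.

Municipal Authorization, Regulatory License, Standard Registration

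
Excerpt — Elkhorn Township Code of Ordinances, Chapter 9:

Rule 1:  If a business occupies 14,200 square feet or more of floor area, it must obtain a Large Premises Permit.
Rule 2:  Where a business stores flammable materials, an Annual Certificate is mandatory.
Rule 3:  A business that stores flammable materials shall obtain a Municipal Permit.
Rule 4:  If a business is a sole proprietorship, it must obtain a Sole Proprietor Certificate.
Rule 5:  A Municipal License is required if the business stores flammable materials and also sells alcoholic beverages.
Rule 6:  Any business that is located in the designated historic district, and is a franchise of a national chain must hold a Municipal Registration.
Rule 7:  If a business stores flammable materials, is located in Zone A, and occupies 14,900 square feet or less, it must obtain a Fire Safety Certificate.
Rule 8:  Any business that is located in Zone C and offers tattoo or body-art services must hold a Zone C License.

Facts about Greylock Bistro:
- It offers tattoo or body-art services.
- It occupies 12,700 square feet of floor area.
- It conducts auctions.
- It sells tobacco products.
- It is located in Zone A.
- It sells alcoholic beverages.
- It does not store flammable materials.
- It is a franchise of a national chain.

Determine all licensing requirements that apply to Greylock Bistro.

Rule 1: floor area 12,700 square feet < 14,200 square feet → Large Premises Permit not required.
Rule 2: does not store flammable materials → Annual Certificate not required.
Rule 3: does not store flammable materials → Municipal Permit not required.
Rule 4: is a franchise of a national chain (not: is a sole proprietorship) → Sole Proprietor Certificate not required.
Rule 5: does not store flammable materials; sells alcoholic beverages → Municipal License not required.
Rule 6: is located in Zone A (not: is located in the designated historic district); is a franchise of a national chain → Municipal Registration not required.
Rule 7: does not store flammable materials; is located in Zone A; floor area 12,700 square feet ≤ 14,900 square feet → Fire Safety Certificate not required.
Rule 8: is located in Zone A (not: is located in Zone C); offers tattoo or body-art services → Zone C License not required.

None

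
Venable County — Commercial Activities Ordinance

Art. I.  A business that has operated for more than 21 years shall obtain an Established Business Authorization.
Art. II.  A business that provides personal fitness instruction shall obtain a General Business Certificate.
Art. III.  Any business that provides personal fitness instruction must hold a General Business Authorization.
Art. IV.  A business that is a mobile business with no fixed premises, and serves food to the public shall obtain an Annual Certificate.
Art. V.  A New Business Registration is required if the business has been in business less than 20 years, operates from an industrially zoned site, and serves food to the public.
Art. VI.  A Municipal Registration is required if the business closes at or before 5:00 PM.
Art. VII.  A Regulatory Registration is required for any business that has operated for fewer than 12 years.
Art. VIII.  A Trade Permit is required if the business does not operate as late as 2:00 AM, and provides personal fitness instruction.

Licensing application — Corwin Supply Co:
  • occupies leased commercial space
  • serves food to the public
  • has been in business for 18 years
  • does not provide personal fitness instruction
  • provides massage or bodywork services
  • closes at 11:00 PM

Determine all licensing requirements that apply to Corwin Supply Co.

None

Art. I. years in business 18 ≤ 21 → Established Business Authorization not required.
Art. II. does not provide personal fitness instruction → General Business Certificate not required.
Art. III. does not provide personal fitness instruction → General Business Authorization not required.
Art. IV. occupies leased commercial space (not: is a mobile business with no fixed premises); serves food to the public → Annual Certificate not required.
Art. V. years in business 18 < 20; occupies leased commercial space (not: operates from an industrially zoned site); serves food to the public → New Business Registration not required.
Art. VI. closes 11:00 PM, after 5:00 PM → Municipal Registration not required.
Art. VII. years in business 18 ≥ 12 → Regulatory Registration not required.
Art. VIII. closes 11:00 PM, at/before 2:00 AM; does not provide personal fitness instruction → Trade Permit not required.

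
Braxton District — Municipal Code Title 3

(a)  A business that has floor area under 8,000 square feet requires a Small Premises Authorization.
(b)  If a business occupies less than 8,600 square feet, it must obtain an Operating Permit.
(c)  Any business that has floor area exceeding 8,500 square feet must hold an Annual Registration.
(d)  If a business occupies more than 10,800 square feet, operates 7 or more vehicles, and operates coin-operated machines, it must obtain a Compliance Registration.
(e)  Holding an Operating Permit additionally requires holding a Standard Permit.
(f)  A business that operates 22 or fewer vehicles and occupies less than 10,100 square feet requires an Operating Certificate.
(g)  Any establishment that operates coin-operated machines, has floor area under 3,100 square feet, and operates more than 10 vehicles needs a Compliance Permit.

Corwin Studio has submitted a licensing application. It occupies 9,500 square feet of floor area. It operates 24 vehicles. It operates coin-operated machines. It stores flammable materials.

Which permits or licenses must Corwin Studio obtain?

Annual Registration

(a) floor area 9,500 square feet ≥ 8,000 square feet → Small Premises Authorization not required.
(b) floor area 9,500 square feet ≥ 8,600 square feet → Operating Permit not required.
(c) floor area 9,500 square feet > 8,500 square feet → Annual Registration required.
(d) floor area 9,500 square feet ≤ 10,800 square feet; vehicles 24 ≥ 7; operates coin-operated machines → Compliance Registration not required.
(e) Operating Permit is not required → no effect.
(f) vehicles 24 > 22; floor area 9,500 square feet < 10,100 square feet → Operating Certificate not required.
(g) operates coin-operated machines; floor area 9,500 square feet ≥ 3,100 square feet; vehicles 24 > 10 → Compliance Permit not required.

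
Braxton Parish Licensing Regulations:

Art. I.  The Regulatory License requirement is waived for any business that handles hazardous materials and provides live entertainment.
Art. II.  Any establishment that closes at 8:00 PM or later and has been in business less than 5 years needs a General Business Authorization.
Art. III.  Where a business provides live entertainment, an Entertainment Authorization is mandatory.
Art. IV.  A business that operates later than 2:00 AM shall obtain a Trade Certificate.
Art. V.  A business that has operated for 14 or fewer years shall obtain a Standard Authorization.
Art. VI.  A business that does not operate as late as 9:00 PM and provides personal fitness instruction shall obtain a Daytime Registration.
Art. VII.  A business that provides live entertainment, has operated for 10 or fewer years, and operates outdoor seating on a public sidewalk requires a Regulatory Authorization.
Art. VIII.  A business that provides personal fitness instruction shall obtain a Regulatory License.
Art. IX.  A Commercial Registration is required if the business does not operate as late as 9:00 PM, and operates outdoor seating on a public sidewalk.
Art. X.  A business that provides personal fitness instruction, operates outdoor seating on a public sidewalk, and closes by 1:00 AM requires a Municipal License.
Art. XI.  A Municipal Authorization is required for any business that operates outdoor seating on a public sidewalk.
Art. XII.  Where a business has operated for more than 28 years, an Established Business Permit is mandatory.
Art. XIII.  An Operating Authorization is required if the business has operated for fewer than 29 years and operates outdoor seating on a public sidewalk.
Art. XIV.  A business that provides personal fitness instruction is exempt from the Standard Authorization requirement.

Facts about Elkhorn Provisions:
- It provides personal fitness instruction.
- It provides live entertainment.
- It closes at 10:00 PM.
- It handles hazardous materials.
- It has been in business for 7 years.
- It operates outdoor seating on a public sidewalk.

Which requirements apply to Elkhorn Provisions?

Entertainment Authorization, Municipal Authorization, Municipal License, Operating Authorization, Regulatory Authorization

Art. I. handles hazardous materials; provides live entertainment → exempt from Regulatory License.
Art. II. closes 10:00 PM, after 8:00 PM; years in business 7 ≥ 5 → General Business Authorization not required.
Art. III. provides live entertainment → Entertainment Authorization required.
Art. IV. closes 10:00 PM, at/before 2:00 AM → Trade Certificate not required.
Art. V. years in business 7 ≤ 14 → Standard Authorization required.
Art. VI. closes 10:00 PM, after 9:00 PM; provides personal fitness instruction → Daytime Registration not required.
Art. VII. provides live entertainment; years in business 7 ≤ 10; operates outdoor seating on a public sidewalk → Regulatory Authorization required.
Art. VIII. provides personal fitness instruction → Regulatory License required.
Art. IX. closes 10:00 PM, after 9:00 PM; operates outdoor seating on a public sidewalk → Commercial Registration not required.
Art. X. provides personal fitness instruction; operates outdoor seating on a public sidewalk; closes 10:00 PM, at/before 1:00 AM → Municipal License required.
Art. XI. operates outdoor seating on a public sidewalk → Municipal Authorization required.
Art. XII. years in business 7 ≤ 28 → Established Business Permit not required.
Art. XIII. years in business 7 < 29; operates outdoor seating on a public sidewalk → Operating Authorization required.
Art. XIV. provides personal fitness instruction → exempt from Standard Authorization.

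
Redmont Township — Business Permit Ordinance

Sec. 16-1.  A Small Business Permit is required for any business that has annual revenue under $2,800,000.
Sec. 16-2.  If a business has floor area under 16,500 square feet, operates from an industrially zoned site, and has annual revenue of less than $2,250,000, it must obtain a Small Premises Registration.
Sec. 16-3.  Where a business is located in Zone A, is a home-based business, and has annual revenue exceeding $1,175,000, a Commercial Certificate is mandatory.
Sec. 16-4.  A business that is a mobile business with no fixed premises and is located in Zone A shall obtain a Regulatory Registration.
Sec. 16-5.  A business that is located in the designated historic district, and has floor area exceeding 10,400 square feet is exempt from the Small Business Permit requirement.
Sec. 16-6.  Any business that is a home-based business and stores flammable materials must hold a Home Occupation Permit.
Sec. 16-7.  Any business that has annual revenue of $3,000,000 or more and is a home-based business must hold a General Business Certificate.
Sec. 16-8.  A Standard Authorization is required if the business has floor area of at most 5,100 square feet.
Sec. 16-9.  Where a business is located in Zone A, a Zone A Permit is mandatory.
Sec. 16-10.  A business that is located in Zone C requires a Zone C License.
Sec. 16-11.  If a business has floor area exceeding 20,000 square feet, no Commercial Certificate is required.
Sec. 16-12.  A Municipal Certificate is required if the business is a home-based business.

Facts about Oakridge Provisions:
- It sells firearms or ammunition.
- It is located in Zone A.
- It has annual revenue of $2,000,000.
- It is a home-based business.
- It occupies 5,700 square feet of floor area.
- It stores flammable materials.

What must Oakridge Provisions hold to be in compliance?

Commercial Certificate, Home Occupation Permit, Municipal Certificate, Small Business Permit, Zone A Permit

Sec. 16-1. revenue $2,000,000 < $2,800,000 → Small Business Permit required.
Sec. 16-2. floor area 5,700 square feet < 16,500 square feet; is a home-based business (not: operates from an industrially zoned site); revenue $2,000,000 < $2,250,000 → Small Premises Registration not required.
Sec. 16-3. is located in Zone A; is a home-based business; revenue $2,000,000 > $1,175,000 → Commercial Certificate required.
Sec. 16-4. is a home-based business (not: is a mobile business with no fixed premises); is located in Zone A → Regulatory Registration not required.
Sec. 16-5. is located in Zone A (not: is located in the designated historic district); floor area 5,700 square feet ≤ 10,400 square feet → Small Business Permit exemption does not apply.
Sec. 16-6. is a home-based business; stores flammable materials → Home Occupation Permit required.
Sec. 16-7. revenue $2,000,000 < $3,000,000; is a home-based business → General Business Certificate not required.
Sec. 16-8. floor area 5,700 square feet > 5,100 square feet → Standard Authorization not required.
Sec. 16-9. is located in Zone A → Zone A Permit required.
Sec. 16-10. is located in Zone A (not: is located in Zone C) → Zone C License not required.
Sec. 16-11. floor area 5,700 square feet ≤ 20,000 square feet → Commercial Certificate exemption does not apply.
Sec. 16-12. is a home-based business → Municipal Certificate required.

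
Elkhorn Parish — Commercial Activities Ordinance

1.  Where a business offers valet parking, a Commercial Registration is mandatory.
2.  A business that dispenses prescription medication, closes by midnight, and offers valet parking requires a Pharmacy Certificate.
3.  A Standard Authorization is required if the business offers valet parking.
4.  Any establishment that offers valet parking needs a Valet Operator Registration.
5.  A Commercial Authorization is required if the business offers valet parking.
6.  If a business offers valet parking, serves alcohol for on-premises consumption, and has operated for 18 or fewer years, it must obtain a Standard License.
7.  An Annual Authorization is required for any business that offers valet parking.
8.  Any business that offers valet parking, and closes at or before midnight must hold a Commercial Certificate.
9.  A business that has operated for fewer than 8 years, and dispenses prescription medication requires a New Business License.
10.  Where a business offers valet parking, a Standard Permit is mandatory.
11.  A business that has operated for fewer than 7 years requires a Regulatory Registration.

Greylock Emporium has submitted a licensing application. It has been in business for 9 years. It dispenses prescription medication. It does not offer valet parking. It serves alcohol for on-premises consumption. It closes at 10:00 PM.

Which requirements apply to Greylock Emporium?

None

1. does not offer valet parking → Commercial Registration not required.
2. dispenses prescription medication; closes 10:00 PM, at/before midnight; does not offer valet parking → Pharmacy Certificate not required.
3. does not offer valet parking → Standard Authorization not required.
4. does not offer valet parking → Valet Operator Registration not required.
5. does not offer valet parking → Commercial Authorization not required.
6. does not offer valet parking; serves alcohol for on-premises consumption; years in business 9 ≤ 18 → Standard License not required.
7. does not offer valet parking → Annual Authorization not required.
8. does not offer valet parking; closes 10:00 PM, at/before midnight → Commercial Certificate not required.
9. years in business 9 ≥ 8; dispenses prescription medication → New Business License not required.
10. does not offer valet parking → Standard Permit not required.
11. years in business 9 ≥ 7 → Regulatory Registration not required.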